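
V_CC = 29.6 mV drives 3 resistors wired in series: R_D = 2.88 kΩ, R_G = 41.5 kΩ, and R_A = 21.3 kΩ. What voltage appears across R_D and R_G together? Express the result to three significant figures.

Total series resistance ΣR = 2.88 + 41.5 + 21.3 = 65.68 kΩ.
R_{R_D..R_G} = 2.88 + 41.5 = 44.38 kΩ.
Voltage divider: V = V_CC · (44.38 / 65.68) = 29.6 × 0.6757 = 20.00 mV.

V ≈ 20.0 mV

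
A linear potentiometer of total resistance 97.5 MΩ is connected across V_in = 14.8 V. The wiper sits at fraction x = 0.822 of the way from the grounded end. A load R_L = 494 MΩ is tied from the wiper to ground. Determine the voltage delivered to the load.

Lower segment x·R_p = 80.14 MΩ; upper segment (1−x)·R_p = 17.36 MΩ.
(x·R_p) ‖ R_L = 68.96 MΩ.
Loaded-divider output: V_out = 14.8 × 0.7989 = 11.82 V.

V_out ≈ 11.8 V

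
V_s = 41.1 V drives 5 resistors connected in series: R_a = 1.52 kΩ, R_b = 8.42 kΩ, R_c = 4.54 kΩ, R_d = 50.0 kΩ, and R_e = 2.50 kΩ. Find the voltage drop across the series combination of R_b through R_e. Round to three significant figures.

V ≈ 40.2 V

Series total: ΣR = 1.52 + 8.42 + 4.54 + 50.0 + 2.50 = 66.98 kΩ.
R_{R_b..R_e} = 8.42 + 4.54 + 50.0 + 2.50 = 65.46 kΩ.
By the voltage-divider rule, V = 41.1 × 65.46/66.98 = 40.17 V.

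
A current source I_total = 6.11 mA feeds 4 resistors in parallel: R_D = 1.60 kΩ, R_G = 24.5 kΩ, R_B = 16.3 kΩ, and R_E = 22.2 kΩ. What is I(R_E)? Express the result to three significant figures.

ΣG = 1/1.60 + 1/24.5 + 1/16.3 + 1/22.2 = 0.7722.
R_E takes the fraction G_k/ΣG = 0.04505/0.7722 = 0.05833, so I = 6.11 × 0.05833 = 0.3564 mA.

I ≈ 0.356 mA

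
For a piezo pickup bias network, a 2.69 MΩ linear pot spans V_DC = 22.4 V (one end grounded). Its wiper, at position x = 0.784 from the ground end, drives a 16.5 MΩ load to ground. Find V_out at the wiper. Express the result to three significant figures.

V_out ≈ 17.1 V

The pot divides into 0.5810 MΩ above the wiper and 2.109 MΩ below.
Lower segment in parallel with the load: 2.109 ‖ 16.5 = 1.870 MΩ.
Loaded-divider output: V_out = 22.4 × 0.7629 = 17.09 V.
(Unloaded: V_out = x·V_DC = 17.6 V.)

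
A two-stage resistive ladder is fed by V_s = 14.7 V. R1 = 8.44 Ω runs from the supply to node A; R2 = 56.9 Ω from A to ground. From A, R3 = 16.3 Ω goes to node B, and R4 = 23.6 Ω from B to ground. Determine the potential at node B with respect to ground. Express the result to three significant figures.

V_B ≈ 6.39 V

Node A sees R2 in parallel with the series input of stage 2, R3 + R4 = 39.90 Ω.
R2 ‖ (R3+R4) = 23.45 Ω.
So V_A = 14.7 × 0.7354 = 10.81 V.
Stage 2 is unloaded, so V_B = V_A · R4/(R3+R4) = 10.81 × 23.6/39.90 = 6.394 V.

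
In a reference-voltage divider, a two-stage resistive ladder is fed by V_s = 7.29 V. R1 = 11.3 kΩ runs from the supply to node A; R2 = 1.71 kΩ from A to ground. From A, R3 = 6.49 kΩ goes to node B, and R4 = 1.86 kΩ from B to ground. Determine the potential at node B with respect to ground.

V_B ≈ 0.181 V

Node A sees R2 in parallel with the series input of stage 2, R3 + R4 = 8.350 kΩ.
R2 ‖ (R3+R4) = 1.419 kΩ.
So V_A = 7.29 × 0.1116 = 0.8135 V.
V_B = V_A × 0.2228 = 0.1812 V.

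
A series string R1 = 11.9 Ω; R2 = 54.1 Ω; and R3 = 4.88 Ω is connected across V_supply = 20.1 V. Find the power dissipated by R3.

Series current I = V_supply/ΣR = 20.1/70.88 = 0.2836 A.
P = I²R = 0.08042 × 4.88 = 0.3924 W.

P ≈ 0.392 W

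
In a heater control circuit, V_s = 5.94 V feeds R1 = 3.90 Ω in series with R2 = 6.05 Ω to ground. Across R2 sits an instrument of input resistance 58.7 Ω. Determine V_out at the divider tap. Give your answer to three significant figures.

R2 ‖ R_L = (6.05 × 58.7)/(6.05 + 58.7) = 5.485 Ω.
Then V_out = V_s · R2'/(R1 + R2') = 5.94 × 5.485/9.385 = 3.472 V.

V_out ≈ 3.47 V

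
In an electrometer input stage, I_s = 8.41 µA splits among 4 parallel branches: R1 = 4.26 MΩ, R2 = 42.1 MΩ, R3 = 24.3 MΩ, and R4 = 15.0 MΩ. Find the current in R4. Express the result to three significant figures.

I ≈ 1.53 µA

Total conductance ΣG = 1/4.26 + 1/42.1 + 1/24.3 + 1/15.0 = 0.3663 (units of 1/MΩ).
Current divider: I(R4) = I_s · G_k/ΣG = 8.41 × (0.06667/0.3663) = 8.41 × 0.1820 = 1.531 µA.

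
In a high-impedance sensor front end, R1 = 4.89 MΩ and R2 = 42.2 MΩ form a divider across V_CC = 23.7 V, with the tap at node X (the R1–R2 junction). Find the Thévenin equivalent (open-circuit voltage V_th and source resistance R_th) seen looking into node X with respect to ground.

V_th ≈ 21.2 V, R_th ≈ 4.38 MΩ

With X open, the divider is unloaded: V_th = 23.7 × 42.2/47.09 = 21.24 V.
Looking into X with the source shorted: R_th = R1·R2/(R1+R2) = 4.890 × 42.2/47.09 = 4.382 MΩ.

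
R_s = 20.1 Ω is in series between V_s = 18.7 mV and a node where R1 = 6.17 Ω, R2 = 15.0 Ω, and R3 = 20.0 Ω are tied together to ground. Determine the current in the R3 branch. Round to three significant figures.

I ≈ 0.142 mA

Combine the parallel branches: R_p = (1/6.17 + 1/15.0 + 1/20.0)⁻¹ = 3.588 Ω.
V_A = 18.7 × 3.588/23.69 = 2.832 mV.
Branch current I = V_A/R3 = 2.832/20.0 = 0.1416 mA.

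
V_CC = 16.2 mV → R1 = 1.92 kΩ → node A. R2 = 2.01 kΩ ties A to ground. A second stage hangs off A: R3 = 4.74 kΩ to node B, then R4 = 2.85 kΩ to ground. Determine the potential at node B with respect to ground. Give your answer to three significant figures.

Node A sees R2 in parallel with the series input of stage 2, R3 + R4 = 7.590 kΩ.
Effective lower resistance at A: R2 ‖ 7.590 = 1.589 kΩ.
So V_A = 16.2 × 0.4529 = 7.336 mV.
Stage 2 is unloaded, so V_B = V_A · R4/(R3+R4) = 7.336 × 2.85/7.590 = 2.755 mV.

V_B ≈ 2.75 mV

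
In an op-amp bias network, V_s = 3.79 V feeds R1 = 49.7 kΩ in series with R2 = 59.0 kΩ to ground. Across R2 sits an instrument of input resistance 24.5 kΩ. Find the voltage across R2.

V_out ≈ 0.979 V

First combine the lower leg with the load: R2 ‖ R_L = 17.31 kΩ.
Voltage divider with the loaded lower leg: V_out = 3.79 × 17.31/(49.7 + 17.31) = 3.79 × 0.2583 = 0.9791 V.
(Unloaded it would be 2.06 V; the load pulls it down.)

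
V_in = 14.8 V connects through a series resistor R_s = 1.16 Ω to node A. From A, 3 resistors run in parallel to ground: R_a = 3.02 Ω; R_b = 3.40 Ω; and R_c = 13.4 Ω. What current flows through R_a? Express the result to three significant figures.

Equivalent of the parallel group: R_p = 1.429 Ω.
V_A = 14.8 × 1.429/2.589 = 8.168 V.
Branch current I = V_A/R_a = 8.168/3.02 = 2.705 A.

I ≈ 2.70 A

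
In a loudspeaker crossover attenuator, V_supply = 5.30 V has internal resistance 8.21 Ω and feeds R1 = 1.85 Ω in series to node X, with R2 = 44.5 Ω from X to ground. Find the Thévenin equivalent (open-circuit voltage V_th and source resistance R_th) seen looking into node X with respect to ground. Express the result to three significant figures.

V_th ≈ 4.32 V, R_th ≈ 8.21 Ω

R1' = 8.21 + 1.85 = 10.06 Ω (source resistance + R1).
With X open, the divider is unloaded: V_th = 5.30 × 44.5/54.56 = 4.323 V.
With V_supply suppressed (replaced by a short), R_th = R1' ‖ R2 = (10.06 × 44.5)/(10.06 + 44.5) = 8.205 Ω.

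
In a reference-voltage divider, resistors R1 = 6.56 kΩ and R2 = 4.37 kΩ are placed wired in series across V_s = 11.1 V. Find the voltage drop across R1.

Series total: ΣR = 6.56 + 4.37 = 10.93 kΩ.
Voltage divider: V = V_s · (6.560 / 10.93) = 11.1 × 0.6002 = 6.662 V.

V ≈ 6.66 V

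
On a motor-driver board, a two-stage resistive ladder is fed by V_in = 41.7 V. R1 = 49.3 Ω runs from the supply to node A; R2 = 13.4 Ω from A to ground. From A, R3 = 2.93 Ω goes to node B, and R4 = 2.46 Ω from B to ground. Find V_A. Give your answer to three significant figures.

V_A ≈ 3.02 V

Node A sees R2 in parallel with the series input of stage 2, R3 + R4 = 5.390 Ω.
Effective lower resistance at A: R2 ‖ 5.390 = 3.844 Ω.
V_A = 41.7 × 3.844/(49.3 + 3.844) = 3.016 V.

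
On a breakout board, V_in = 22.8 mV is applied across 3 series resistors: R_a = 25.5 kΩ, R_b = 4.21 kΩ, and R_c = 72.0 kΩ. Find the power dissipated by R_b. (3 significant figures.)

P ≈ 0.212 nW

Series current I = V_in/ΣR = 22.8/101.7 = 0.2242 µA.
P(R_b) = I²·R_b = (0.2242)² × 4.21 = 0.2116 nW.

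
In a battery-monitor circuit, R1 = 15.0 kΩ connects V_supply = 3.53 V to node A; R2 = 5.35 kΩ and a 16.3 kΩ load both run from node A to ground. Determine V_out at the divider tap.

V_out ≈ 0.747 V

The load sits in parallel with R2, giving an effective lower resistance R2' = R2·R_L/(R2+R_L) = 4.028 kΩ.
Voltage divider with the loaded lower leg: V_out = 3.53 × 4.028/(15.0 + 4.028) = 3.53 × 0.2117 = 0.7473 V.
(Unloaded it would be 0.928 V; the load pulls it down.)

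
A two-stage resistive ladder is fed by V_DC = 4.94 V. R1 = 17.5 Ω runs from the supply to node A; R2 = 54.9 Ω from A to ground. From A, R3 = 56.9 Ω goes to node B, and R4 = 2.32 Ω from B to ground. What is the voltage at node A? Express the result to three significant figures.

The second stage (R3 + R4 = 59.22 Ω) loads node A in parallel with R2.
Effective lower resistance at A: R2 ‖ 59.22 = 28.49 Ω.
V_A = 4.94 × 28.49/(17.5 + 28.49) = 3.060 V.

V_A ≈ 3.06 V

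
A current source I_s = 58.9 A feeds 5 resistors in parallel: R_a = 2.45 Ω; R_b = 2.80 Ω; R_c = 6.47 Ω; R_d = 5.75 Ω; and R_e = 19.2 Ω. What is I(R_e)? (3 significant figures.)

Total conductance ΣG = 1/2.45 + 1/2.80 + 1/6.47 + 1/5.75 + 1/19.2 = 1.146 (units of 1/Ω).
By the current-divider rule, I = I_s · G_k/ΣG = 58.9 × 0.04545 = 2.677 A.

I ≈ 2.68 A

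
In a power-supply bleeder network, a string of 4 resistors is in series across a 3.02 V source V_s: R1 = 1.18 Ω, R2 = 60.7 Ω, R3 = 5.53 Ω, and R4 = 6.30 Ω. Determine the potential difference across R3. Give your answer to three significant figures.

V ≈ 0.227 V

Series total: ΣR = 1.18 + 60.7 + 5.53 + 6.30 = 73.71 Ω.
By the voltage-divider rule, V = 3.02 × 5.530/73.71 = 0.2266 V.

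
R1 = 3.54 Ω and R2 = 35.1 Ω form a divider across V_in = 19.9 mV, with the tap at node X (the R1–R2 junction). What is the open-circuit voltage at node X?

V_th ≈ 18.1 mV

With X open, the divider is unloaded: V_th = 19.9 × 35.1/38.64 = 18.08 mV.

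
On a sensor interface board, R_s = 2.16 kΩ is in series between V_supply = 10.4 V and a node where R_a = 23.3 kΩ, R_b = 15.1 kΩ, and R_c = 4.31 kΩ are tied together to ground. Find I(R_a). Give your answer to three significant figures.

Parallel bank: R_p = 1/(1/23.3 + 1/15.1 + 1/4.31) = 2.931 kΩ.
V_A = 10.4 × 2.931/5.091 = 5.988 V.
Branch current I = V_A/R_a = 5.988/23.3 = 0.2570 mA.
(Check via current divider: I_total = 2.043 mA; share G_k/ΣG = 0.1258 → same result.)

I ≈ 0.257 mA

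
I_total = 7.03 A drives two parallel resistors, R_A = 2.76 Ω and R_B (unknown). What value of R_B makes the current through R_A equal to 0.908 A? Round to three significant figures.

R_B ≈ 0.409 Ω

The fraction through R_A equals R_B/(R_A+R_B).
With f = 0.1292, R_B = R_A · f/(1−f) = 2.76 × 0.1483 = 0.4094 Ω.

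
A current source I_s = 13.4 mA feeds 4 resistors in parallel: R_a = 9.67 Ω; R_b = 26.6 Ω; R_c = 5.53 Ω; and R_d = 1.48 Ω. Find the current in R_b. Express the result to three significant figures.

Total conductance ΣG = 1/9.67 + 1/26.6 + 1/5.53 + 1/1.48 = 0.9975 (units of 1/Ω).
By the current-divider rule, I = I_s · G_k/ΣG = 13.4 × 0.03769 = 0.5050 mA.

I ≈ 0.505 mA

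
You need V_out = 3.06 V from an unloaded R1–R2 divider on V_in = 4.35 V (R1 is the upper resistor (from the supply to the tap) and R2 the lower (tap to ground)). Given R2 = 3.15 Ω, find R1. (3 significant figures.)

R1 ≈ 1.33 Ω

Required fraction k = V_out/V_in = 0.7034.
R1 = R2·(1/k − 1) = 3.15 × 0.4216 = 1.328 Ω.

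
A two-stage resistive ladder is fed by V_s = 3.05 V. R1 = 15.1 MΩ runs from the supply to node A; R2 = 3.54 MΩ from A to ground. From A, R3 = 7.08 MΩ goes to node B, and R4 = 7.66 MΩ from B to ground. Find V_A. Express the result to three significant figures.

The second stage (R3 + R4 = 14.74 MΩ) loads node A in parallel with R2.
R2 ‖ (R3+R4) = 2.854 MΩ.
First divider: V_A = V_s · 2.854/(15.1 + 2.854) = 0.4849 V.

V_A ≈ 0.485 V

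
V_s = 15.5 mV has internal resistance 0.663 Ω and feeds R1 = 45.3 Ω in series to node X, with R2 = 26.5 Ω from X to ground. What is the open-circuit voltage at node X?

V_th ≈ 5.67 mV

R1' = 0.663 + 45.3 = 45.96 Ω (source resistance + R1).
Open-circuit (no load on X): V_th = V_s · R2/(R1' + R2) = 15.5 × 26.5/(45.96 + 26.5) = 5.668 mV.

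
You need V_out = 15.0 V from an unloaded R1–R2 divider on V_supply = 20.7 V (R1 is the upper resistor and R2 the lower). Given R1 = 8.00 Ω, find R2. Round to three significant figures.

R2 ≈ 21.1 Ω

The divider ratio is R2/(R1+R2) = 15.0/20.7 = 0.7246.
R2 = R1 · 0.7246/(1 − 0.7246) = 21.05 Ω.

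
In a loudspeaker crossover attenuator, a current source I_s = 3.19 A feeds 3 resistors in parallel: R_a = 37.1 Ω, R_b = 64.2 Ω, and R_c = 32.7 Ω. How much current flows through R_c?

I ≈ 1.33 A

ΣG = 1/37.1 + 1/64.2 + 1/32.7 = 0.07311.
By the current-divider rule, I = I_s · G_k/ΣG = 3.19 × 0.4183 = 1.334 A.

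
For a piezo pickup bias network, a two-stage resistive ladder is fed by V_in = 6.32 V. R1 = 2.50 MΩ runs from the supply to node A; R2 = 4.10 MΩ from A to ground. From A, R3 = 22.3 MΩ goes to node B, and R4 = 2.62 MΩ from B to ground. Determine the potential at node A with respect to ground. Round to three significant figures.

V_A ≈ 3.70 V

Looking into the second stage from A: R3 + R4 = 24.92 MΩ appears in parallel with R2.
R2 ‖ (R3+R4) = 3.521 MΩ.
First divider: V_A = V_in · 3.521/(2.50 + 3.521) = 3.696 V.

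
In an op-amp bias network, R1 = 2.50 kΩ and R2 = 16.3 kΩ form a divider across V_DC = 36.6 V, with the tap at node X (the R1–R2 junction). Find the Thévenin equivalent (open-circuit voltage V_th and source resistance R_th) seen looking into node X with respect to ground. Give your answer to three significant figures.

V_th ≈ 31.7 V, R_th ≈ 2.17 kΩ

With X open, the divider is unloaded: V_th = 36.6 × 16.3/18.80 = 31.73 V.
With V_DC suppressed (replaced by a short), R_th = R1 ‖ R2 = (2.500 × 16.3)/(2.500 + 16.3) = 2.168 kΩ.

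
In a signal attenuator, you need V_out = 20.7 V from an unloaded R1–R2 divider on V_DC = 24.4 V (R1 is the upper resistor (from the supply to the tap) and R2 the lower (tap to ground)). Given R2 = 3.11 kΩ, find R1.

V_out/V_DC = R2/(R1+R2) = 0.8484.
So R1 = R2 · (V_DC/V_out − 1) = 3.11 × (24.4/20.7 − 1) = 3.11 × 0.1787 = 0.5559 kΩ.

R1 ≈ 0.556 kΩ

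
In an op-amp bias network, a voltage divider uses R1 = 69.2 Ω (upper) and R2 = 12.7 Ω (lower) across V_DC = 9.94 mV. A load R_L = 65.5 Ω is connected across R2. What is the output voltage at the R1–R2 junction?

V_out ≈ 1.32 mV

The load sits in parallel with R2, giving an effective lower resistance R2' = R2·R_L/(R2+R_L) = 10.64 Ω.
Now apply the divider: V_out = 9.94 × 0.1332 = 1.324 mV.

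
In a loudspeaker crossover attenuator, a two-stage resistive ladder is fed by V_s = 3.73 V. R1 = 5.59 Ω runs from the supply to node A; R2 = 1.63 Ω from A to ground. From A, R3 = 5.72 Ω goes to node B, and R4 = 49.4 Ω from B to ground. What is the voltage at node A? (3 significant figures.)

V_A ≈ 0.823 V

The second stage (R3 + R4 = 55.12 Ω) loads node A in parallel with R2.
R2 ‖ (R3+R4) = 1.583 Ω.
So V_A = 3.73 × 0.2207 = 0.8232 V.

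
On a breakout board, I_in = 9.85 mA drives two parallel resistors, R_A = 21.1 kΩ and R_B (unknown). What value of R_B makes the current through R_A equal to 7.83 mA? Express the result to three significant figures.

The fraction through R_A equals R_B/(R_A+R_B).
With f = 0.7949, R_B = R_A · f/(1−f) = 21.1 × 3.876 = 81.79 kΩ.

R_B ≈ 81.8 kΩ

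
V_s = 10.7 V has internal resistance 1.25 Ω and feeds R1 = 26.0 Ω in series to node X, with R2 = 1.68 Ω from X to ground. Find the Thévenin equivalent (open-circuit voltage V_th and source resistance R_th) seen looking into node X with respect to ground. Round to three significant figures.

R1' = 1.25 + 26.0 = 27.25 Ω (source resistance + R1).
V_th is the unloaded tap voltage: V_s · R2/(R1'+R2) = 10.7 × 0.05807 = 0.6214 V.
With V_s suppressed (replaced by a short), R_th = R1' ‖ R2 = (27.25 × 1.68)/(27.25 + 1.68) = 1.582 Ω.

V_th ≈ 0.621 V, R_th ≈ 1.58 Ω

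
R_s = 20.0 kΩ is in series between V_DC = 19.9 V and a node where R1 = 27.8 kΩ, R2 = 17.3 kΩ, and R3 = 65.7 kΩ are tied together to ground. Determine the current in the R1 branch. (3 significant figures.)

Combine the parallel branches: R_p = (1/27.8 + 1/17.3 + 1/65.7)⁻¹ = 9.175 kΩ.
Node voltage V_A = V_DC · R_p/(R_s + R_p) = 19.9 × 0.3145 = 6.258 V.
I(R1) = V_A / R1 = 6.258/27.8 = 0.2251 mA.
(Equivalently: I_total = 0.6821 mA, then current-divider fraction G_k/ΣG = 0.3300.)

I ≈ 0.225 mA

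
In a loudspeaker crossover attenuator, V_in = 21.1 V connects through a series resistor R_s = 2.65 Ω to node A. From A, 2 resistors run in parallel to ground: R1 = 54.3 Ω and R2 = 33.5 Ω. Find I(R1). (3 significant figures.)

Combine the parallel branches: R_p = (1/54.3 + 1/33.5)⁻¹ = 20.72 Ω.
V_A = 21.1 × 20.72/23.37 = 18.71 V.
Branch current I = V_A/R1 = 18.71/54.3 = 0.3445 A.

I ≈ 0.345 A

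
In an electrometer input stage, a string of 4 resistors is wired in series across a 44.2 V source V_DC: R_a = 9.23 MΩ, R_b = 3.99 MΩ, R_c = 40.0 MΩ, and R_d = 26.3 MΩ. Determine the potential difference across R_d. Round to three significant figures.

Total series resistance ΣR = 9.23 + 3.99 + 40.0 + 26.3 = 79.52 MΩ.
V = V_DC · R/ΣR = 44.2 × 0.3307 = 14.62 V.

V ≈ 14.6 V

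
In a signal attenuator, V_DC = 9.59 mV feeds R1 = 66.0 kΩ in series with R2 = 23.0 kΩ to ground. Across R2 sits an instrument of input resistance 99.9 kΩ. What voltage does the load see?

V_out ≈ 2.12 mV

The load sits in parallel with R2, giving an effective lower resistance R2' = R2·R_L/(R2+R_L) = 18.70 kΩ.
Then V_out = V_DC · R2'/(R1 + R2') = 9.59 × 18.70/84.70 = 2.117 mV.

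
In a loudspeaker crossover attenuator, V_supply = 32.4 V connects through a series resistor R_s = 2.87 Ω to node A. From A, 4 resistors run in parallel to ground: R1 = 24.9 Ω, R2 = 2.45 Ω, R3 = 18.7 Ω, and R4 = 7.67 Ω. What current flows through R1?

Parallel bank: R_p = 1/(1/24.9 + 1/2.45 + 1/18.7 + 1/7.67) = 1.582 Ω.
Node voltage V_A = V_supply · R_p/(R_s + R_p) = 32.4 × 0.3553 = 11.51 V.
I(R1) = V_A / R1 = 11.51/24.9 = 0.4623 A.
(Check via current divider: I_total = 7.278 A; share G_k/ΣG = 0.06353 → same result.)

I ≈ 0.462 A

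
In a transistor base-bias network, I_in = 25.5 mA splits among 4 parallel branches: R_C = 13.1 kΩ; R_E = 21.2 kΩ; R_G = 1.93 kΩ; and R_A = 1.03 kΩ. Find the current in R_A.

ΣG = 1/13.1 + 1/21.2 + 1/1.93 + 1/1.03 = 1.613.
By the current-divider rule, I = I_in · G_k/ΣG = 25.5 × 0.6021 = 15.35 mA.

I ≈ 15.4 mA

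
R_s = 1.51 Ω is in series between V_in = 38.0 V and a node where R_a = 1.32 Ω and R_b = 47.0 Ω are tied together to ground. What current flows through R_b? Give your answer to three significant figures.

I ≈ 0.372 A

Combine the parallel branches: R_p = (1/1.32 + 1/47.0)⁻¹ = 1.284 Ω.
Node voltage V_A = V_in · R_p/(R_s + R_p) = 38.0 × 0.4595 = 17.46 V.
Branch current I = V_A/R_b = 17.46/47.0 = 0.3715 A.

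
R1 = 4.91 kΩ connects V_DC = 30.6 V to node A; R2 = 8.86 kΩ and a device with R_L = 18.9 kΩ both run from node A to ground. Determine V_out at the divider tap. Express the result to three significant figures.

The load sits in parallel with R2, giving an effective lower resistance R2' = R2·R_L/(R2+R_L) = 6.032 kΩ.
Then V_out = V_DC · R2'/(R1 + R2') = 30.6 × 6.032/10.94 = 16.87 V.

V_out ≈ 16.9 V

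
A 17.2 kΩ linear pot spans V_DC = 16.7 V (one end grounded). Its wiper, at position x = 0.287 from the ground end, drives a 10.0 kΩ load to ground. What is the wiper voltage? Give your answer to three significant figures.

V_out ≈ 3.55 V

Split the track: R_lower = x·R_p = 4.936 kΩ, R_upper = (1−x)·R_p = 12.26 kΩ.
Lower segment in parallel with the load: 4.936 ‖ 10.0 = 3.305 kΩ.
Loaded-divider output: V_out = 16.7 × 0.2123 = 3.545 V.
(Unloaded: V_out = x·V_DC = 4.79 V.)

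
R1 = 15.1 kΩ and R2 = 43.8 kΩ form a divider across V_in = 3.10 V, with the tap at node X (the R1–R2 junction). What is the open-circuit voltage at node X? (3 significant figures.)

Open-circuit (no load on X): V_th = V_in · R2/(R1 + R2) = 3.10 × 43.8/(15.10 + 43.8) = 2.305 V.

V_th ≈ 2.31 V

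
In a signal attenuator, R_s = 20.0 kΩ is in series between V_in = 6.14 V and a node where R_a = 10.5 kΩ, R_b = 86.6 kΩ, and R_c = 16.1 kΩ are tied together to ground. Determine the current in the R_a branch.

I ≈ 0.134 mA

Equivalent of the parallel group: R_p = 5.921 kΩ.
V_A by voltage divider: V_A = 6.14 × 5.921/(20.0 + 5.921) = 1.402 V.
I(R_a) = V_A / R_a = 1.402/10.5 = 0.1336 mA.
(Equivalently: I_total = 0.2369 mA, then current-divider fraction G_k/ΣG = 0.5639.)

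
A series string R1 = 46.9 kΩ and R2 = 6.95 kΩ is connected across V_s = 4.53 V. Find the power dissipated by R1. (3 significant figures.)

P ≈ 0.332 mW

The common current is I = 4.53/53.85 = 0.08412 mA.
P = I²R = 0.007077 × 46.9 = 0.3319 mW.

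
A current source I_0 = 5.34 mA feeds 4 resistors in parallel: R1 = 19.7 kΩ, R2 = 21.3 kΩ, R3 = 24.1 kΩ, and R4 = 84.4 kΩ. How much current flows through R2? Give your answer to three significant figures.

I ≈ 1.66 mA

Total conductance ΣG = 1/19.7 + 1/21.3 + 1/24.1 + 1/84.4 = 0.1511 (units of 1/kΩ).
R2 takes the fraction G_k/ΣG = 0.04695/0.1511 = 0.3108, so I = 5.34 × 0.3108 = 1.660 mA.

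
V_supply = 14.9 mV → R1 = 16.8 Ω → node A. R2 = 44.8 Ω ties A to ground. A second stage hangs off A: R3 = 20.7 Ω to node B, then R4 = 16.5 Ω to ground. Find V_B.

V_B ≈ 3.62 mV

Looking into the second stage from A: R3 + R4 = 37.20 Ω appears in parallel with R2.
Effective lower resistance at A: R2 ‖ 37.20 = 20.32 Ω.
So V_A = 14.9 × 0.5475 = 8.157 mV.
V_B = V_A × 0.4435 = 3.618 mV.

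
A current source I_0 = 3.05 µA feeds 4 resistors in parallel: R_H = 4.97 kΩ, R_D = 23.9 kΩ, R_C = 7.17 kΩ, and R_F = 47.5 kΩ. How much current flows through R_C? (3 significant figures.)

I ≈ 1.05 µA

Conductances: ΣG = 1/4.97 + 1/23.9 + 1/7.17 + 1/47.5 = 0.4036 (1/kΩ).
Current divider: I(R_C) = I_0 · G_k/ΣG = 3.05 × (0.1395/0.4036) = 3.05 × 0.3456 = 1.054 µA.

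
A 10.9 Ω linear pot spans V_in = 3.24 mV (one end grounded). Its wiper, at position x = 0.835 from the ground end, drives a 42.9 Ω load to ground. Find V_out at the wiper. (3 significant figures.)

Lower segment x·R_p = 9.101 Ω; upper segment (1−x)·R_p = 1.799 Ω.
R_L loads the lower segment: effective lower R = 7.509 Ω.
Then V_out = V_in · 7.509/(1.799 + 7.509) = 2.614 mV.

V_out ≈ 2.61 mV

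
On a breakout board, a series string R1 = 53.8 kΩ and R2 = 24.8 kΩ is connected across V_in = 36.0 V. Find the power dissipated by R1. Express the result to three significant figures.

ΣR = 78.60 kΩ → I = 36.0/78.60 = 0.4580 mA.
P(R1) = I²·R1 = (0.4580)² × 53.8 = 11.29 mW.

P ≈ 11.3 mW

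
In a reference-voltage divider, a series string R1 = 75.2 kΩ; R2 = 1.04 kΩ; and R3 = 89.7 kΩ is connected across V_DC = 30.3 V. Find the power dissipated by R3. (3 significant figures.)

P ≈ 2.99 mW

ΣR = 165.9 kΩ → I = 30.3/165.9 = 0.1826 mA.
V(R3) = I·R = 16.38 V; P = V·I = 16.38 × 0.1826 = 2.991 mW.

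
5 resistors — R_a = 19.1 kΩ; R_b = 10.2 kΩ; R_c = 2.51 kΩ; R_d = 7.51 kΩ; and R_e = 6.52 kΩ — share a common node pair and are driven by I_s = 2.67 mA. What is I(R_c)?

I ≈ 1.27 mA

Conductances: ΣG = 1/19.1 + 1/10.2 + 1/2.51 + 1/7.51 + 1/6.52 = 0.8353 (1/kΩ).
Current divider: I(R_c) = I_s · G_k/ΣG = 2.67 × (0.3984/0.8353) = 2.67 × 0.4769 = 1.273 mA.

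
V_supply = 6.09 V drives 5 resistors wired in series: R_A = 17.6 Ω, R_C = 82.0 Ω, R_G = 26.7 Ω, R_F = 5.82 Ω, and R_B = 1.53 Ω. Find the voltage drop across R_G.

ΣR = 17.6 + 82.0 + 26.7 + 5.82 + 1.53 = 133.7 Ω.
Voltage divider: V = V_supply · (26.70 / 133.7) = 6.09 × 0.1998 = 1.217 V.

V ≈ 1.22 V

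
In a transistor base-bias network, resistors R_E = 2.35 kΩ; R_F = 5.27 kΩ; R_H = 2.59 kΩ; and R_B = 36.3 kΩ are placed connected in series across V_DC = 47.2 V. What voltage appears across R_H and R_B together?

Series total: ΣR = 2.35 + 5.27 + 2.59 + 36.3 = 46.51 kΩ.
R_{R_H..R_B} = 2.59 + 36.3 = 38.89 kΩ.
By the voltage-divider rule, V = 47.2 × 38.89/46.51 = 39.47 V.

V ≈ 39.5 V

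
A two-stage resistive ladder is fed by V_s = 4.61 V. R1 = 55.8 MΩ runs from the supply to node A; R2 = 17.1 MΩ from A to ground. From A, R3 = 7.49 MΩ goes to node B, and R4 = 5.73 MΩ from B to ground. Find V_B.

Node A sees R2 in parallel with the series input of stage 2, R3 + R4 = 13.22 MΩ.
R2 ‖ (R3+R4) = 7.456 MΩ.
First divider: V_A = V_s · 7.456/(55.8 + 7.456) = 0.5434 V.
Stage 2 is unloaded, so V_B = V_A · R4/(R3+R4) = 0.5434 × 5.73/13.22 = 0.2355 V.

V_B ≈ 0.236 V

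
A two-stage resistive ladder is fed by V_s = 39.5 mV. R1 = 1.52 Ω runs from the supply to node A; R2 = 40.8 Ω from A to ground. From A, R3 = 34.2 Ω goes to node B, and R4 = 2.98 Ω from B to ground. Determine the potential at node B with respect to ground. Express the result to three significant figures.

Looking into the second stage from A: R3 + R4 = 37.18 Ω appears in parallel with R2.
R2 ‖ (R3+R4) = 19.45 Ω.
V_A = 39.5 × 19.45/(1.52 + 19.45) = 36.64 mV.
V_B = V_A × 0.08015 = 2.936 mV.

V_B ≈ 2.94 mV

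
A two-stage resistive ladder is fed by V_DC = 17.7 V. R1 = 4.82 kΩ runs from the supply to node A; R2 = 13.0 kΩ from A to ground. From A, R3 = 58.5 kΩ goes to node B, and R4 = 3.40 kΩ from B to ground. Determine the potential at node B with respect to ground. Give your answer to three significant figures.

V_B ≈ 0.671 V

Node A sees R2 in parallel with the series input of stage 2, R3 + R4 = 61.90 kΩ.
Effective lower resistance at A: R2 ‖ 61.90 = 10.74 kΩ.
V_A = 17.7 × 10.74/(4.82 + 10.74) = 12.22 V.
Then the unloaded second divider: V_B = V_A × R4/(R3+R4) = 12.22 × 0.05493 = 0.6711 V.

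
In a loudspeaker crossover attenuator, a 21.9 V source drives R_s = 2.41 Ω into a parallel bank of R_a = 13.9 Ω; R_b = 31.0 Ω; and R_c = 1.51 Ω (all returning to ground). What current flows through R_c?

I ≈ 5.09 A

Combine the parallel branches: R_p = (1/13.9 + 1/31.0 + 1/1.51)⁻¹ = 1.305 Ω.
Node voltage V_A = V_s · R_p/(R_s + R_p) = 21.9 × 0.3512 = 7.692 V.
I(R_c) = V_A / R_c = 7.692/1.51 = 5.094 A.
(Check via current divider: I_total = 5.895 A; share G_k/ΣG = 0.8640 → same result.)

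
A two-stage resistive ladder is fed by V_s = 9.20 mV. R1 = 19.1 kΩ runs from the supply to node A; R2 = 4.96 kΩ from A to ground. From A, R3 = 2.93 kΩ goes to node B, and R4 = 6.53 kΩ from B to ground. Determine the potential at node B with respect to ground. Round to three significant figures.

V_B ≈ 0.924 mV

Looking into the second stage from A: R3 + R4 = 9.460 kΩ appears in parallel with R2.
Effective lower resistance at A: R2 ‖ 9.460 = 3.254 kΩ.
So V_A = 9.20 × 0.1456 = 1.339 mV.
Stage 2 is unloaded, so V_B = V_A · R4/(R3+R4) = 1.339 × 6.53/9.460 = 0.9244 mV.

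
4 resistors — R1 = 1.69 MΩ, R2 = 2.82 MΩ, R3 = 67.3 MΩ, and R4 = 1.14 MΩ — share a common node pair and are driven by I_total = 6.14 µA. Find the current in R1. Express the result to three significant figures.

I ≈ 1.98 µA

Conductances: ΣG = 1/1.69 + 1/2.82 + 1/67.3 + 1/1.14 = 1.838 (1/MΩ).
R1 takes the fraction G_k/ΣG = 0.5917/1.838 = 0.3219, so I = 6.14 × 0.3219 = 1.976 µA.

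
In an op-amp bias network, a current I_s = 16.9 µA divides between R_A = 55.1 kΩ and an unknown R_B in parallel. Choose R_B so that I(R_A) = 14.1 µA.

R_B ≈ 277 kΩ

In a two-way split, I_A/I_s = R_B/(R_A + R_B).
14.1/16.9 = R_B/(R_A + R_B) → R_B = R_A · (0.8343)/(1 − 0.8343) = 55.1 × 5.036 = 277.5 kΩ.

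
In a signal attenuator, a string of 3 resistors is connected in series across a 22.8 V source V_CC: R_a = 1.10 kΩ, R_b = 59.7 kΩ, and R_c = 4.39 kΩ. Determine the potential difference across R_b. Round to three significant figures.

Total series resistance ΣR = 1.10 + 59.7 + 4.39 = 65.19 kΩ.
By the voltage-divider rule, V = 22.8 × 59.70/65.19 = 20.88 V.

V ≈ 20.9 V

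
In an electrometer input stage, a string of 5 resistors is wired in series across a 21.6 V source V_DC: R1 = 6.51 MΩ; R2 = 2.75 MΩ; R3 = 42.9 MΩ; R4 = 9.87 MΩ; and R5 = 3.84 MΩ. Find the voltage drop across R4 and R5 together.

ΣR = 6.51 + 2.75 + 42.9 + 9.87 + 3.84 = 65.87 MΩ.
R_{R4..R5} = 9.87 + 3.84 = 13.71 MΩ.
V = V_DC · R/ΣR = 21.6 × 0.2081 = 4.496 V.

V ≈ 4.50 V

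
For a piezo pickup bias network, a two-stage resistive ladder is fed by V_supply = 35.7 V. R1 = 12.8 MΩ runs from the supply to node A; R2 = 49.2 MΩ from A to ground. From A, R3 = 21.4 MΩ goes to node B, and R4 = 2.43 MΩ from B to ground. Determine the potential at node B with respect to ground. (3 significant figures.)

Looking into the second stage from A: R3 + R4 = 23.83 MΩ appears in parallel with R2.
Effective lower resistance at A: R2 ‖ 23.83 = 16.05 MΩ.
V_A = 35.7 × 16.05/(12.8 + 16.05) = 19.86 V.
Stage 2 is unloaded, so V_B = V_A · R4/(R3+R4) = 19.86 × 2.43/23.83 = 2.025 V.

V_B ≈ 2.03 V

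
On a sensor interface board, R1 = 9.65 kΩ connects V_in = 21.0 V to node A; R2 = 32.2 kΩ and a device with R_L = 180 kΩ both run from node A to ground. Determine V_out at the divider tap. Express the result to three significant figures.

R2 ‖ R_L = (32.2 × 180)/(32.2 + 180) = 27.31 kΩ.
Then V_out = V_in · R2'/(R1 + R2') = 21.0 × 27.31/36.96 = 15.52 V.
(Unloaded it would be 16.2 V; the load pulls it down.)

V_out ≈ 15.5 V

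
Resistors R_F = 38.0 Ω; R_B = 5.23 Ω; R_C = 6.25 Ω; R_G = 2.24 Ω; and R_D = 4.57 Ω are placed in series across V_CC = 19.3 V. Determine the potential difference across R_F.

V ≈ 13.0 V

ΣR = 38.0 + 5.23 + 6.25 + 2.24 + 4.57 = 56.29 Ω.
Voltage divider: V = V_CC · (38.00 / 56.29) = 19.3 × 0.6751 = 13.03 V.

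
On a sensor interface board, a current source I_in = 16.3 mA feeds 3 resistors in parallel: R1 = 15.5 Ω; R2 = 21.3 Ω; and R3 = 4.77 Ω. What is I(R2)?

I ≈ 2.38 mA

Conductances: ΣG = 1/15.5 + 1/21.3 + 1/4.77 = 0.3211 (1/Ω).
R2 takes the fraction G_k/ΣG = 0.04695/0.3211 = 0.1462, so I = 16.3 × 0.1462 = 2.383 mA.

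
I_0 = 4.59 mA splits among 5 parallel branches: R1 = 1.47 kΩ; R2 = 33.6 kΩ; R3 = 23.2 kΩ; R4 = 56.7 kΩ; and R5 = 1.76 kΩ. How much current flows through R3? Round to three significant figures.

I ≈ 0.148 mA

ΣG = 1/1.47 + 1/33.6 + 1/23.2 + 1/56.7 + 1/1.76 = 1.339.
R3 takes the fraction G_k/ΣG = 0.04310/1.339 = 0.03219, so I = 4.59 × 0.03219 = 0.1478 mA.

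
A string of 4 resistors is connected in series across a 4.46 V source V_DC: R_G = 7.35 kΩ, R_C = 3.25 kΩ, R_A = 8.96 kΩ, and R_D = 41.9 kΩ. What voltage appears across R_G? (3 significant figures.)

V ≈ 0.533 V

ΣR = 7.35 + 3.25 + 8.96 + 41.9 = 61.46 kΩ.
By the voltage-divider rule, V = 4.46 × 7.350/61.46 = 0.5334 V.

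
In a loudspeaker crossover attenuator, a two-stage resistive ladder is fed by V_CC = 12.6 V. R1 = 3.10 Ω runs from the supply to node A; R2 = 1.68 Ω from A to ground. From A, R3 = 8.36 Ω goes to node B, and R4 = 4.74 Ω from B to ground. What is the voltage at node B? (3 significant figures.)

Node A sees R2 in parallel with the series input of stage 2, R3 + R4 = 13.10 Ω.
Effective lower resistance at A: R2 ‖ 13.10 = 1.489 Ω.
So V_A = 12.6 × 0.3245 = 4.088 V.
V_B = V_A × 0.3618 = 1.479 V.

V_B ≈ 1.48 V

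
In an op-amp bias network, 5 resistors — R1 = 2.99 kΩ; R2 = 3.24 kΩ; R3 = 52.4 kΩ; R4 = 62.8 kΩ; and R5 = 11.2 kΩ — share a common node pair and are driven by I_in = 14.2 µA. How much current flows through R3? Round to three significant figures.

Total conductance ΣG = 1/2.99 + 1/3.24 + 1/52.4 + 1/62.8 + 1/11.2 = 0.7674 (units of 1/kΩ).
By the current-divider rule, I = I_in · G_k/ΣG = 14.2 × 0.02487 = 0.3531 µA.

I ≈ 0.353 µA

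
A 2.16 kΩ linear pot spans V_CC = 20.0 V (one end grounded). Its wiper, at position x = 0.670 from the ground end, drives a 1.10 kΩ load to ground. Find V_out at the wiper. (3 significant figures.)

V_out ≈ 9.34 V

Lower segment x·R_p = 1.447 kΩ; upper segment (1−x)·R_p = 0.7128 kΩ.
R_L loads the lower segment: effective lower R = 0.6250 kΩ.
V_out = 20.0 × 0.6250/(0.7128 + 0.6250) = 9.343 V.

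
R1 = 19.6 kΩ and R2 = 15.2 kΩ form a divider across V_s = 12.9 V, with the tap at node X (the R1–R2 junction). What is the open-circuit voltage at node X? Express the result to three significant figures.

With X open, the divider is unloaded: V_th = 12.9 × 15.2/34.80 = 5.634 V.

V_th ≈ 5.63 V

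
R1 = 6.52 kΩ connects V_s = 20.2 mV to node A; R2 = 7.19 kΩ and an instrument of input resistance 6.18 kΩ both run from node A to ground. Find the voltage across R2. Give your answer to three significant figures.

The load sits in parallel with R2, giving an effective lower resistance R2' = R2·R_L/(R2+R_L) = 3.323 kΩ.
Voltage divider with the loaded lower leg: V_out = 20.2 × 3.323/(6.52 + 3.323) = 20.2 × 0.3376 = 6.820 mV.

V_out ≈ 6.82 mV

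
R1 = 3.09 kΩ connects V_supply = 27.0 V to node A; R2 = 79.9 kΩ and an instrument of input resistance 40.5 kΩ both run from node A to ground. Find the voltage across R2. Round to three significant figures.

V_out ≈ 24.2 V

First combine the lower leg with the load: R2 ‖ R_L = 26.88 kΩ.
Voltage divider with the loaded lower leg: V_out = 27.0 × 26.88/(3.09 + 26.88) = 27.0 × 0.8969 = 24.22 V.
(Unloaded it would be 26.0 V; the load pulls it down.)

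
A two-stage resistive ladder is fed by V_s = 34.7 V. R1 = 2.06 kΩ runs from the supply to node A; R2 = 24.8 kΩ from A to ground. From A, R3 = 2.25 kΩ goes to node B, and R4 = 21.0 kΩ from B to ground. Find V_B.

V_B ≈ 26.7 V

The second stage (R3 + R4 = 23.25 kΩ) loads node A in parallel with R2.
Effective lower resistance at A: R2 ‖ 23.25 = 12.00 kΩ.
First divider: V_A = V_s · 12.00/(2.06 + 12.00) = 29.62 V.
Then the unloaded second divider: V_B = V_A × R4/(R3+R4) = 29.62 × 0.9032 = 26.75 V.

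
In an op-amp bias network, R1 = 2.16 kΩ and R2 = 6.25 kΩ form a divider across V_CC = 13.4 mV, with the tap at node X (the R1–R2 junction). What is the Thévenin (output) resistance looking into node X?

Zeroing V_CC shorts the top of R1 to ground, so R_th = R1 ‖ R2 = 1.605 kΩ.

R_th ≈ 1.61 kΩ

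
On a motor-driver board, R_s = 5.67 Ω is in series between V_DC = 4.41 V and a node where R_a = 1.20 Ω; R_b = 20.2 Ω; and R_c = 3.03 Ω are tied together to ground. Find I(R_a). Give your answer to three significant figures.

I ≈ 0.467 A

Parallel bank: R_p = 1/(1/1.20 + 1/20.2 + 1/3.03) = 0.8245 Ω.
V_A by voltage divider: V_A = 4.41 × 0.8245/(5.67 + 0.8245) = 0.5599 V.
I(R_a) = V_A / R_a = 0.5599/1.20 = 0.4665 A.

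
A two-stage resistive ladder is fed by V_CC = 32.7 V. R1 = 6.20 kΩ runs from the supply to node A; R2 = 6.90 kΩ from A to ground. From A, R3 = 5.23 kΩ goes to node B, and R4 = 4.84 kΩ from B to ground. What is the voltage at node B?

V_B ≈ 6.25 V

The second stage (R3 + R4 = 10.07 kΩ) loads node A in parallel with R2.
Effective lower resistance at A: R2 ‖ 10.07 = 4.094 kΩ.
First divider: V_A = V_CC · 4.094/(6.20 + 4.094) = 13.01 V.
Then the unloaded second divider: V_B = V_A × R4/(R3+R4) = 13.01 × 0.4806 = 6.251 V.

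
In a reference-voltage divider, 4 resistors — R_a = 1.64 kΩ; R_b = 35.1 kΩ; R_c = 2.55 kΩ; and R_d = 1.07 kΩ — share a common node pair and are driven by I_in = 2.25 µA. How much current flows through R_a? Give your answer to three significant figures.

I ≈ 0.698 µA

Total conductance ΣG = 1/1.64 + 1/35.1 + 1/2.55 + 1/1.07 = 1.965 (units of 1/kΩ).
Current divider: I(R_a) = I_in · G_k/ΣG = 2.25 × (0.6098/1.965) = 2.25 × 0.3103 = 0.6982 µA.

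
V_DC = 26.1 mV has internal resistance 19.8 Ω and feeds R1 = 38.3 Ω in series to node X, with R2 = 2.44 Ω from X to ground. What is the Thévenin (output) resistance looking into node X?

R_th ≈ 2.34 Ω

R1' = 19.8 + 38.3 = 58.10 Ω (source resistance + R1).
Zeroing V_DC shorts the top of R1' to ground, so R_th = R1' ‖ R2 = 2.342 Ω.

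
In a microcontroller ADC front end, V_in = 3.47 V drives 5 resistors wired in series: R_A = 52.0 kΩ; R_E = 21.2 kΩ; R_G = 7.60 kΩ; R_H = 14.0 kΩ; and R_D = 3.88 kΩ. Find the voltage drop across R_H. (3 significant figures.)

ΣR = 52.0 + 21.2 + 7.60 + 14.0 + 3.88 = 98.68 kΩ.
V = V_in · R/ΣR = 3.47 × 0.1419 = 0.4923 V.

V ≈ 0.492 V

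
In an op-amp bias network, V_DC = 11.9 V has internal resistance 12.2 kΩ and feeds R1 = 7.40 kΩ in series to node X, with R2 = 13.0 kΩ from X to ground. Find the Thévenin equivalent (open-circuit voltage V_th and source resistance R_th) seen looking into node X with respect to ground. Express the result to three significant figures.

R1' = 12.2 + 7.40 = 19.60 kΩ (source resistance + R1).
Open-circuit (no load on X): V_th = V_DC · R2/(R1' + R2) = 11.9 × 13.0/(19.60 + 13.0) = 4.745 V.
Zeroing V_DC shorts the top of R1' to ground, so R_th = R1' ‖ R2 = 7.816 kΩ.

V_th ≈ 4.75 V, R_th ≈ 7.82 kΩ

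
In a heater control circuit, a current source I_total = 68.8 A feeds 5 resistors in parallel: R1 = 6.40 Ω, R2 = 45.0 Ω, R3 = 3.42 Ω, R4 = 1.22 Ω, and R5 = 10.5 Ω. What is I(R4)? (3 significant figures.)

I ≈ 40.7 A

Total conductance ΣG = 1/6.40 + 1/45.0 + 1/3.42 + 1/1.22 + 1/10.5 = 1.386 (units of 1/Ω).
By the current-divider rule, I = I_total · G_k/ΣG = 68.8 × 0.5915 = 40.69 A.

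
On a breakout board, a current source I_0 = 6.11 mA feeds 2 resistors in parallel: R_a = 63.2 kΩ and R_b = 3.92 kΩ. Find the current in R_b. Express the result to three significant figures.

For two parallel branches, I_k = I_0 · (other R)/(sum of R).
I(R_b) = 6.11 × 63.2/(63.2 + 3.92) = 6.11 × 0.9416 = 5.753 mA.

I ≈ 5.75 mA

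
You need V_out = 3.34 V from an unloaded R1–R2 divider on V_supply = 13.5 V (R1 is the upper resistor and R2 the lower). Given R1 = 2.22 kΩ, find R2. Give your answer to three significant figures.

Required fraction k = V_out/V_supply = 0.2474.
Rearranging, R2 = R1·k/(1−k) = 2.22 × 0.3287 = 0.7298 kΩ.

R2 ≈ 0.730 kΩ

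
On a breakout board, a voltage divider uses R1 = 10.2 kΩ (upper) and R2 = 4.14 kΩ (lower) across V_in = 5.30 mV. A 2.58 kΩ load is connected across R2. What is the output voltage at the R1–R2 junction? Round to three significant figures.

V_out ≈ 0.715 mV

The load sits in parallel with R2, giving an effective lower resistance R2' = R2·R_L/(R2+R_L) = 1.589 kΩ.
Voltage divider with the loaded lower leg: V_out = 5.30 × 1.589/(10.2 + 1.589) = 5.30 × 0.1348 = 0.7145 mV.
(Unloaded it would be 1.53 mV; the load pulls it down.)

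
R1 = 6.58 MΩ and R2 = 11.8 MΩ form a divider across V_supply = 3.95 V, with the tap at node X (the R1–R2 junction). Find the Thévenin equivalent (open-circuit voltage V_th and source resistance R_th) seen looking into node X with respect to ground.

V_th ≈ 2.54 V, R_th ≈ 4.22 MΩ

Open-circuit (no load on X): V_th = V_supply · R2/(R1 + R2) = 3.95 × 11.8/(6.580 + 11.8) = 2.536 V.
With V_supply suppressed (replaced by a short), R_th = R1 ‖ R2 = (6.580 × 11.8)/(6.580 + 11.8) = 4.224 MΩ.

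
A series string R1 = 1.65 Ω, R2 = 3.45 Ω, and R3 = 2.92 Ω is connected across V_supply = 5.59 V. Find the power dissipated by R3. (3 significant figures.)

Series current I = V_supply/ΣR = 5.59/8.020 = 0.6970 A.
P(R3) = I²·R3 = (0.6970)² × 2.92 = 1.419 W.

P ≈ 1.42 W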